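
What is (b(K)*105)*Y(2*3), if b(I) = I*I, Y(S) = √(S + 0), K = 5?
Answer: 2625*√6 ≈ 6429.9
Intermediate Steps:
Y(S) = √S
b(I) = I²
(b(K)*105)*Y(2*3) = (5²*105)*√(2*3) = (25*105)*√6 = 2625*√6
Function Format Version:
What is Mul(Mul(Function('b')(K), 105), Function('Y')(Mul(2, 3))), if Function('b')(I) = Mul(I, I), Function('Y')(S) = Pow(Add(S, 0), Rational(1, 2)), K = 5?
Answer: Mul(2625, Pow(6, Rational(1, 2))) ≈ 6429.9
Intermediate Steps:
Function('Y')(S) = Pow(S, Rational(1, 2))
Function('b')(I) = Pow(I, 2)
Mul(Mul(Function('b')(K), 105), Function('Y')(Mul(2, 3))) = Mul(Mul(Pow(5, 2), 105), Pow(Mul(2, 3), Rational(1, 2))) = Mul(Mul(25, 105), Pow(6, Rational(1, 2))) = Mul(2625, Pow(6, Rational(1, 2)))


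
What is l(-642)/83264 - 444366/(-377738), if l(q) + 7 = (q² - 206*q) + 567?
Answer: 7589307341/982874276 ≈ 7.7215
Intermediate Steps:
l(q) = 560 + q² - 206*q (l(q) = -7 + ((q² - 206*q) + 567) = -7 + (567 + q² - 206*q) = 560 + q² - 206*q)
l(-642)/83264 - 444366/(-377738) = (560 + (-642)² - 206*(-642))/83264 - 444366/(-377738) = (560 + 412164 + 132252)*(1/83264) - 444366*(-1/377738) = 544976*(1/83264) + 222183/188869 = 34061/5204 + 222183/188869 = 7589307341/982874276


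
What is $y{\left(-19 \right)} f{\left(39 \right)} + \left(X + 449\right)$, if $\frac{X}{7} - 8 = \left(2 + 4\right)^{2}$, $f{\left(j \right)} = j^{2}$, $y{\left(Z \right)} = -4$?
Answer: $-5327$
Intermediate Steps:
$X = 308$ ($X = 56 + 7 \left(2 + 4\right)^{2} = 56 + 7 \cdot 6^{2} = 56 + 7 \cdot 36 = 56 + 252 = 308$)
$y{\left(-19 \right)} f{\left(39 \right)} + \left(X + 449\right) = - 4 \cdot 39^{2} + \left(308 + 449\right) = \left(-4\right) 1521 + 757 = -6084 + 757 = -5327$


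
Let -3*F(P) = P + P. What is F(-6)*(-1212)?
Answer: -4848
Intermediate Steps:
F(P) = -2*P/3 (F(P) = -(P + P)/3 = -2*P/3)
F(-6)*(-1212) = -⅔*(-6)*(-1212) = 4*(-1212) = -4848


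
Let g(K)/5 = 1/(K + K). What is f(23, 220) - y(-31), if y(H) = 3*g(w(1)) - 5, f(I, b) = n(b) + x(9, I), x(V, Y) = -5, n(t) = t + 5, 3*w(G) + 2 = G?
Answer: 495/2 ≈ 247.50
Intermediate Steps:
w(G) = -⅔ + G/3
n(t) = 5 + t
g(K) = 5/(2*K) (g(K) = 5/(K + K) = 5/((2*K)) = 5*(1/(2*K)) = 5/(2*K))
f(I, b) = b (f(I, b) = (5 + b) - 5 = b)
y(H) = -55/2 (y(H) = 3*(5/(2*(-⅔ + (⅓)*1))) - 5 = 3*(5/(2*(-⅔ + ⅓))) - 5 = 3*(5/(2*(-⅓))) - 5 = 3*((5/2)*(-3)) - 5 = 3*(-15/2) - 5 = -45/2 - 5 = -55/2)
f(23, 220) - y(-31) = 220 - 1*(-55/2) = 220 + 55/2 = 495/2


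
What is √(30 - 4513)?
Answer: I*√4483 ≈ 66.955*I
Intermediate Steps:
√(30 - 4513) = √(-4483) = I*√4483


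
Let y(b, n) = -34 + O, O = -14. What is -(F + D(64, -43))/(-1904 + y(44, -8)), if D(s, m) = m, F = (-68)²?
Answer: 4581/1952 ≈ 2.3468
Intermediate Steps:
y(b, n) = -48 (y(b, n) = -34 - 14 = -48)
F = 4624
-(F + D(64, -43))/(-1904 + y(44, -8)) = -(4624 - 43)/(-1904 - 48) = -4581/(-1952) = -4581*(-1)/1952 = -1*(-4581/1952) = 4581/1952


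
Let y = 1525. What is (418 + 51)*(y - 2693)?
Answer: -547792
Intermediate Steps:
(418 + 51)*(y - 2693) = (418 + 51)*(1525 - 2693) = 469*(-1168) = -547792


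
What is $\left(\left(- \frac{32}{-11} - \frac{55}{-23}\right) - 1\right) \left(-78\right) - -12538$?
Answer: $\frac{3087250}{253} \approx 12203.0$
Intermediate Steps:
$\left(\left(- \frac{32}{-11} - \frac{55}{-23}\right) - 1\right) \left(-78\right) - -12538 = \left(\left(\left(-32\right) \left(- \frac{1}{11}\right) - - \frac{55}{23}\right) - 1\right) \left(-78\right) + 12538 = \left(\left(\frac{32}{11} + \frac{55}{23}\right) - 1\right) \left(-78\right) + 12538 = \left(\frac{1341}{253} - 1\right) \left(-78\right) + 12538 = \frac{1088}{253} \left(-78\right) + 12538 = - \frac{84864}{253} + 12538 = \frac{3087250}{253}$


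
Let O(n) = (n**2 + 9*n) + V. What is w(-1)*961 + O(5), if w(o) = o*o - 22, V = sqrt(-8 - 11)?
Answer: -20111 + I*sqrt(19) ≈ -20111.0 + 4.3589*I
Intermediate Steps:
V = I*sqrt(19) (V = sqrt(-19) = I*sqrt(19) ≈ 4.3589*I)
w(o) = -22 + o**2 (w(o) = o**2 - 22 = -22 + o**2)
O(n) = n**2 + 9*n + I*sqrt(19) (O(n) = (n**2 + 9*n) + I*sqrt(19) = n**2 + 9*n + I*sqrt(19))
w(-1)*961 + O(5) = (-22 + (-1)**2)*961 + (5**2 + 9*5 + I*sqrt(19)) = (-22 + 1)*961 + (25 + 45 + I*sqrt(19)) = -21*961 + (70 + I*sqrt(19)) = -20181 + (70 + I*sqrt(19)) = -20111 + I*sqrt(19)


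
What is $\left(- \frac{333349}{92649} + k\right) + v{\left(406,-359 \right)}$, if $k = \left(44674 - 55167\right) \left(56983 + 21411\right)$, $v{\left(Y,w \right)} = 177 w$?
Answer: $- \frac{76217865561814}{92649} \approx -8.2265 \cdot 10^{8}$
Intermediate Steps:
$k = -822588242$ ($k = \left(-10493\right) 78394 = -822588242$)
$\left(- \frac{333349}{92649} + k\right) + v{\left(406,-359 \right)} = \left(- \frac{333349}{92649} - 822588242\right) + 177 \left(-359\right) = \left(\left(-333349\right) \frac{1}{92649} - 822588242\right) - 63543 = \left(- \frac{333349}{92649} - 822588242\right) - 63543 = - \frac{76211978366407}{92649} - 63543 = - \frac{76217865561814}{92649}$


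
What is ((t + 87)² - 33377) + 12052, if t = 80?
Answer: 6564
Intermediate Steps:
((t + 87)² - 33377) + 12052 = ((80 + 87)² - 33377) + 12052 = (167² - 33377) + 12052 = (27889 - 33377) + 12052 = -5488 + 12052 = 6564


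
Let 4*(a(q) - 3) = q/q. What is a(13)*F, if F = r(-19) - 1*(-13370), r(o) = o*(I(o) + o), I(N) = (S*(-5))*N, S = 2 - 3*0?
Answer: 131573/4 ≈ 32893.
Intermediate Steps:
S = 2 (S = 2 + 0 = 2)
I(N) = -10*N (I(N) = (2*(-5))*N = -10*N)
a(q) = 13/4 (a(q) = 3 + (q/q)/4 = 3 + (1/4)*1 = 3 + 1/4 = 13/4)
r(o) = -9*o**2 (r(o) = o*(-10*o + o) = o*(-9*o) = -9*o**2)
F = 10121 (F = -9*(-19)**2 - 1*(-13370) = -9*361 + 13370 = -3249 + 13370 = 10121)
a(13)*F = (13/4)*10121 = 131573/4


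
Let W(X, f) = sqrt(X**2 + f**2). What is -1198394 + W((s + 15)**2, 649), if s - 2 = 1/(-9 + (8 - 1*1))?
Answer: -1198394 + 11*sqrt(65497)/4 ≈ -1.1977e+6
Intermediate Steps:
s = 3/2 (s = 2 + 1/(-9 + (8 - 1*1)) = 2 + 1/(-9 + (8 - 1)) = 2 + 1/(-9 + 7) = 2 + 1/(-2) = 2 - 1/2 = 3/2 ≈ 1.5000)
-1198394 + W((s + 15)**2, 649) = -1198394 + sqrt(((3/2 + 15)**2)**2 + 649**2) = -1198394 + sqrt(((33/2)**2)**2 + 421201) = -1198394 + sqrt((1089/4)**2 + 421201) = -1198394 + sqrt(1185921/16 + 421201) = -1198394 + sqrt(7925137/16) = -1198394 + 11*sqrt(65497)/4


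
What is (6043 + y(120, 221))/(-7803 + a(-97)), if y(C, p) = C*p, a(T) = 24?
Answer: -32563/7779 ≈ -4.1860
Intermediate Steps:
(6043 + y(120, 221))/(-7803 + a(-97)) = (6043 + 120*221)/(-7803 + 24) = (6043 + 26520)/(-7779) = 32563*(-1/7779) = -32563/7779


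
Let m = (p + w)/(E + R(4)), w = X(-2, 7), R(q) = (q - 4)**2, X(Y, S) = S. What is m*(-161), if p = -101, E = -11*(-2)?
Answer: 7567/11 ≈ 687.91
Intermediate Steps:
E = 22
R(q) = (-4 + q)**2
w = 7
m = -47/11 (m = (-101 + 7)/(22 + (-4 + 4)**2) = -94/(22 + 0**2) = -94/(22 + 0) = -94/22 = -94*1/22 = -47/11 ≈ -4.2727)
m*(-161) = -47/11*(-161) = 7567/11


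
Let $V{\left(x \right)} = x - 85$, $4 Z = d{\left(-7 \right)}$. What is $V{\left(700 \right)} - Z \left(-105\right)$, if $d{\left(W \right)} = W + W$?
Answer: $\frac{495}{2} \approx 247.5$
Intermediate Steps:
$d{\left(W \right)} = 2 W$
$Z = - \frac{7}{2}$ ($Z = \frac{2 \left(-7\right)}{4} = \frac{1}{4} \left(-14\right) = - \frac{7}{2} \approx -3.5$)
$V{\left(x \right)} = -85 + x$ ($V{\left(x \right)} = x - 85 = -85 + x$)
$V{\left(700 \right)} - Z \left(-105\right) = \left(-85 + 700\right) - \left(- \frac{7}{2}\right) \left(-105\right) = 615 - \frac{735}{2} = \frac{495}{2}$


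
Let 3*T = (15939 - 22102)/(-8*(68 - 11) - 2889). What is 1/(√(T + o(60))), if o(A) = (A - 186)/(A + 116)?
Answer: -6*I*√2204290330/89861 ≈ -3.1348*I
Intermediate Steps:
o(A) = (-186 + A)/(116 + A)
T = 6163/10035 (T = ((15939 - 22102)/(-8*(68 - 11) - 2889))/3 = (-6163/(-8*57 - 2889))/3 = (-6163/(-456 - 2889))/3 = (-6163/(-3345))/3 = (-6163*(-1/3345))/3 = (⅓)*(6163/3345) = 6163/10035 ≈ 0.61415)
1/(√(T + o(60))) = 1/(√(6163/10035 + (-186 + 60)/(116 + 60))) = 1/(√(6163/10035 - 126/176)) = 1/(√(6163/10035 + (1/176)*(-126))) = 1/(√(6163/10035 - 63/88)) = 1/(√(-89861/883080)) = 1/(I*√2204290330/147180) = -6*I*√2204290330/89861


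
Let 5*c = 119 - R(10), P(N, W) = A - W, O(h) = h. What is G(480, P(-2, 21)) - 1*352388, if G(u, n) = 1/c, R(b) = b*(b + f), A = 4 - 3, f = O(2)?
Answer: -352393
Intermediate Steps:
f = 2
A = 1
R(b) = b*(2 + b) (R(b) = b*(b + 2) = b*(2 + b))
P(N, W) = 1 - W
c = -⅕ (c = (119 - 10*(2 + 10))/5 = (119 - 10*12)/5 = (119 - 1*120)/5 = (119 - 120)/5 = (⅕)*(-1) = -⅕ ≈ -0.20000)
G(u, n) = -5 (G(u, n) = 1/(-⅕) = -5)
G(480, P(-2, 21)) - 1*352388 = -5 - 1*352388 = -5 - 352388 = -352393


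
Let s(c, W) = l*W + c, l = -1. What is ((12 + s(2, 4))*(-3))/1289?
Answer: -30/1289 ≈ -0.023274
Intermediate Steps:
s(c, W) = c - W (s(c, W) = -W + c = c - W)
((12 + s(2, 4))*(-3))/1289 = ((12 + (2 - 1*4))*(-3))/1289 = ((12 + (2 - 4))*(-3))*(1/1289) = ((12 - 2)*(-3))*(1/1289) = (10*(-3))*(1/1289) = -30*1/1289 = -30/1289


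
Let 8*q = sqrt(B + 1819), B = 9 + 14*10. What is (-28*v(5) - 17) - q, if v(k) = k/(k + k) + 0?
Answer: -31 - sqrt(123)/2 ≈ -36.545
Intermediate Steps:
B = 149 (B = 9 + 140 = 149)
v(k) = 1/2 (v(k) = k/((2*k)) + 0 = (1/(2*k))*k + 0 = 1/2 + 0 = 1/2)
q = sqrt(123)/2 (q = sqrt(149 + 1819)/8 = sqrt(1968)/8 = (4*sqrt(123))/8 = sqrt(123)/2 ≈ 5.5453)
(-28*v(5) - 17) - q = (-28*1/2 - 17) - sqrt(123)/2 = (-14 - 17) - sqrt(123)/2 = -31 - sqrt(123)/2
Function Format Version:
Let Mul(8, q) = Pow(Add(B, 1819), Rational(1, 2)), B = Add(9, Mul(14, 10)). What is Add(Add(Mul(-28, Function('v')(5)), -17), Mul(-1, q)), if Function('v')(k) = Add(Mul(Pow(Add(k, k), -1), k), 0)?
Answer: Add(-31, Mul(Rational(-1, 2), Pow(123, Rational(1, 2)))) ≈ -36.545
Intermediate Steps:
B = 149 (B = Add(9, 140) = 149)
Function('v')(k) = Rational(1, 2) (Function('v')(k) = Add(Mul(Pow(Mul(2, k), -1), k), 0) = Add(Mul(Mul(Rational(1, 2), Pow(k, -1)), k), 0) = Add(Rational(1, 2), 0) = Rational(1, 2))
q = Mul(Rational(1, 2), Pow(123, Rational(1, 2))) (q = Mul(Rational(1, 8), Pow(Add(149, 1819), Rational(1, 2))) = Mul(Rational(1, 8), Pow(1968, Rational(1, 2))) = Mul(Rational(1, 8), Mul(4, Pow(123, Rational(1, 2)))) = Mul(Rational(1, 2), Pow(123, Rational(1, 2))) ≈ 5.5453)
Add(Add(Mul(-28, Function('v')(5)), -17), Mul(-1, q)) = Add(Add(Mul(-28, Rational(1, 2)), -17), Mul(-1, Mul(Rational(1, 2), Pow(123, Rational(1, 2))))) = Add(Add(-14, -17), Mul(Rational(-1, 2), Pow(123, Rational(1, 2)))) = Add(-31, Mul(Rational(-1, 2), Pow(123, Rational(1, 2))))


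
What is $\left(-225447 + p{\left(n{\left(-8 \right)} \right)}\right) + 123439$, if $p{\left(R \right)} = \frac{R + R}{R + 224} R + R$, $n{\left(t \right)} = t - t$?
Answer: $-102008$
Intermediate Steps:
$n{\left(t \right)} = 0$
$p{\left(R \right)} = R + \frac{2 R^{2}}{224 + R}$ ($p{\left(R \right)} = \frac{2 R}{224 + R} R + R = \frac{2 R^{2}}{224 + R} + R = R + \frac{2 R^{2}}{224 + R}$)
$\left(-225447 + p{\left(n{\left(-8 \right)} \right)}\right) + 123439 = \left(-225447 + \frac{0 \left(224 + 3 \cdot 0\right)}{224 + 0}\right) + 123439 = \left(-225447 + \frac{0 \left(224 + 0\right)}{224}\right) + 123439 = \left(-225447 + 0 \cdot \frac{1}{224} \cdot 224\right) + 123439 = \left(-225447 + 0\right) + 123439 = -225447 + 123439 = -102008$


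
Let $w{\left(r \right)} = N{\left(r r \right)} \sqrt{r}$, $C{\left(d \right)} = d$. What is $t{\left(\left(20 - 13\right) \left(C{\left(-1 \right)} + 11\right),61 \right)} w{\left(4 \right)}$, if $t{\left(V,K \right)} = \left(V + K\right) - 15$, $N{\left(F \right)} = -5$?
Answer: $-1160$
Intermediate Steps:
$w{\left(r \right)} = - 5 \sqrt{r}$
$t{\left(V,K \right)} = -15 + K + V$ ($t{\left(V,K \right)} = \left(K + V\right) - 15 = -15 + K + V$)
$t{\left(\left(20 - 13\right) \left(C{\left(-1 \right)} + 11\right),61 \right)} w{\left(4 \right)} = \left(-15 + 61 + \left(20 - 13\right) \left(-1 + 11\right)\right) \left(- 5 \sqrt{4}\right) = \left(-15 + 61 + 7 \cdot 10\right) \left(\left(-5\right) 2\right) = \left(-15 + 61 + 70\right) \left(-10\right) = 116 \left(-10\right) = -1160$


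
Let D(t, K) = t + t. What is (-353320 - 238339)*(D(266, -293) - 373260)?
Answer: 220527875752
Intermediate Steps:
D(t, K) = 2*t
(-353320 - 238339)*(D(266, -293) - 373260) = (-353320 - 238339)*(2*266 - 373260) = -591659*(532 - 373260) = -591659*(-372728) = 220527875752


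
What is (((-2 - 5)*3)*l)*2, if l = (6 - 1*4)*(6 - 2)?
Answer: -336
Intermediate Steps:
l = 8 (l = (6 - 4)*4 = 2*4 = 8)
(((-2 - 5)*3)*l)*2 = (((-2 - 5)*3)*8)*2 = (-7*3*8)*2 = -21*8*2 = -168*2 = -336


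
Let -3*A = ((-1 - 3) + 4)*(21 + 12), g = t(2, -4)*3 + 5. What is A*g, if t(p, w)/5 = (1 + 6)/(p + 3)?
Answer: 0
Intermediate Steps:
t(p, w) = 35/(3 + p) (t(p, w) = 5*((1 + 6)/(p + 3)) = 5*(7/(3 + p)) = 35/(3 + p))
g = 26 (g = (35/(3 + 2))*3 + 5 = (35/5)*3 + 5 = (35*(⅕))*3 + 5 = 7*3 + 5 = 21 + 5 = 26)
A = 0 (A = -((-1 - 3) + 4)*(21 + 12)/3 = -(-4 + 4)*33/3 = -0*33 = -⅓*0 = 0)
A*g = 0*26 = 0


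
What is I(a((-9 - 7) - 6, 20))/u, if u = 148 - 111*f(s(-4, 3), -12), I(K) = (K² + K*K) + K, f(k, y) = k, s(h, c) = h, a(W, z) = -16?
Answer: 31/37 ≈ 0.83784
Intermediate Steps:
I(K) = K + 2*K² (I(K) = (K² + K²) + K = 2*K² + K = K + 2*K²)
u = 592 (u = 148 - 111*(-4) = 148 + 444 = 592)
I(a((-9 - 7) - 6, 20))/u = -16*(1 + 2*(-16))/592 = -16*(1 - 32)*(1/592) = -16*(-31)*(1/592) = 496*(1/592) = 31/37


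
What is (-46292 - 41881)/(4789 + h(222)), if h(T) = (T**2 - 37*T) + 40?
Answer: -88173/45899 ≈ -1.9210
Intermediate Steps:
h(T) = 40 + T**2 - 37*T
(-46292 - 41881)/(4789 + h(222)) = (-46292 - 41881)/(4789 + (40 + 222**2 - 37*222)) = -88173/(4789 + (40 + 49284 - 8214)) = -88173/(4789 + 41110) = -88173/45899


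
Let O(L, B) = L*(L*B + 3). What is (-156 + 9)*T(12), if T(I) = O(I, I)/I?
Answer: -21609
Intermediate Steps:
O(L, B) = L*(3 + B*L) (O(L, B) = L*(B*L + 3) = L*(3 + B*L))
T(I) = 3 + I**2 (T(I) = (I*(3 + I*I))/I = (I*(3 + I**2))/I = 3 + I**2)
(-156 + 9)*T(12) = (-156 + 9)*(3 + 12**2) = -147*(3 + 144) = -147*147 = -21609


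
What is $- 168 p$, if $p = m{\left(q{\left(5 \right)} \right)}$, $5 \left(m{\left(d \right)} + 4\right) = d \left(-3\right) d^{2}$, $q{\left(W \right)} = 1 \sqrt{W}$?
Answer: $672 + 504 \sqrt{5} \approx 1799.0$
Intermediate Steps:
$q{\left(W \right)} = \sqrt{W}$
$m{\left(d \right)} = -4 - \frac{3 d^{3}}{5}$ ($m{\left(d \right)} = -4 + \frac{d \left(-3\right) d^{2}}{5} = -4 + \frac{- 3 d d^{2}}{5} = -4 + \frac{\left(-3\right) d^{3}}{5} = -4 - \frac{3 d^{3}}{5}$)
$p = -4 - 3 \sqrt{5}$ ($p = -4 - \frac{3 \left(\sqrt{5}\right)^{3}}{5} = -4 - \frac{3 \cdot 5 \sqrt{5}}{5} = -4 - 3 \sqrt{5} \approx -10.708$)
$- 168 p = - 168 \left(-4 - 3 \sqrt{5}\right) = 672 + 504 \sqrt{5}$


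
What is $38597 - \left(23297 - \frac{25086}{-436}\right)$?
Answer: $\frac{3322857}{218} \approx 15242.0$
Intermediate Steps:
$38597 - \left(23297 - \frac{25086}{-436}\right) = 38597 + \left(-23297 + 25086 \left(- \frac{1}{436}\right)\right) = 38597 - \frac{5091289}{218} = \frac{3322857}{218}$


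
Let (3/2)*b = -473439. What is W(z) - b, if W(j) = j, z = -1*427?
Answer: 315199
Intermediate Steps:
z = -427
b = -315626 (b = (2/3)*(-473439) = -315626)
W(z) - b = -427 - 1*(-315626) = -427 + 315626 = 315199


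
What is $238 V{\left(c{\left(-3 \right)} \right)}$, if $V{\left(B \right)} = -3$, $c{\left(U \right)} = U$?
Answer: $-714$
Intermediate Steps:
$238 V{\left(c{\left(-3 \right)} \right)} = 238 \left(-3\right) = -714$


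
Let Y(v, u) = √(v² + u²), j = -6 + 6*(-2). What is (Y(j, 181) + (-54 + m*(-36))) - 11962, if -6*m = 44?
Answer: -11752 + √33085 ≈ -11570.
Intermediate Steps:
m = -22/3 (m = -⅙*44 = -22/3 ≈ -7.3333)
j = -18 (j = -6 - 12 = -18)
Y(v, u) = √(u² + v²)
(Y(j, 181) + (-54 + m*(-36))) - 11962 = (√(181² + (-18)²) + (-54 - 22/3*(-36))) - 11962 = (√(32761 + 324) + (-54 + 264)) - 11962 = (√33085 + 210) - 11962 = (210 + √33085) - 11962 = -11752 + √33085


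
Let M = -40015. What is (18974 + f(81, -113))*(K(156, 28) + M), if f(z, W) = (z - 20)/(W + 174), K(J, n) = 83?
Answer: -757709700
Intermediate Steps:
f(z, W) = (-20 + z)/(174 + W)
(18974 + f(81, -113))*(K(156, 28) + M) = (18974 + (-20 + 81)/(174 - 113))*(83 - 40015) = (18974 + 61/61)*(-39932) = (18974 + (1/61)*61)*(-39932) = (18974 + 1)*(-39932) = 18975*(-39932) = -757709700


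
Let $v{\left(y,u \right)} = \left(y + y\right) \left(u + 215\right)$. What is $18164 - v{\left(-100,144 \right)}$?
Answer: $89964$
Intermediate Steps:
$v{\left(y,u \right)} = 2 y \left(215 + u\right)$
$18164 - v{\left(-100,144 \right)} = 18164 - 2 \left(-100\right) \left(215 + 144\right) = 18164 - 2 \left(-100\right) 359 = 18164 - -71800 = 18164 + 71800 = 89964$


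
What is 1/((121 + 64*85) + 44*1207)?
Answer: 1/58669 ≈ 1.7045e-5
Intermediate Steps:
1/((121 + 64*85) + 44*1207) = 1/((121 + 5440) + 53108) = 1/(5561 + 53108) = 1/58669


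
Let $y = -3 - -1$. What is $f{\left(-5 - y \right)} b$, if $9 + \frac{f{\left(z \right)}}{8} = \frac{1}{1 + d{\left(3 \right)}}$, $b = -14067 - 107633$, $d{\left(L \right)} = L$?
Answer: $8519000$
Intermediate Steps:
$y = -2$ ($y = -3 + 1 = -2$)
$b = -121700$ ($b = -14067 - 107633 = -121700$)
$f{\left(z \right)} = -70$ ($f{\left(z \right)} = -72 + \frac{8}{1 + 3} = -72 + \frac{8}{4} = -72 + 8 \cdot \frac{1}{4} = -72 + 2 = -70$)
$f{\left(-5 - y \right)} b = \left(-70\right) \left(-121700\right) = 8519000$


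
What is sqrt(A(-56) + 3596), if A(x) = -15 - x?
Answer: sqrt(3637) ≈ 60.308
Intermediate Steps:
sqrt(A(-56) + 3596) = sqrt((-15 - 1*(-56)) + 3596) = sqrt((-15 + 56) + 3596) = sqrt(41 + 3596) = sqrt(3637)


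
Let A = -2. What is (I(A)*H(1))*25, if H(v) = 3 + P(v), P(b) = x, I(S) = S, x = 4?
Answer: -350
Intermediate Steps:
P(b) = 4
H(v) = 7 (H(v) = 3 + 4 = 7)
(I(A)*H(1))*25 = -2*7*25 = -14*25 = -350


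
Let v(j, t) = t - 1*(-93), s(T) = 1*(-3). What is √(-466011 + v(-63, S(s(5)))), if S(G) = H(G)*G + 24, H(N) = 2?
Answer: 10*I*√4659 ≈ 682.57*I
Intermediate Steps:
s(T) = -3
S(G) = 24 + 2*G (S(G) = 2*G + 24 = 24 + 2*G)
v(j, t) = 93 + t (v(j, t) = t + 93 = 93 + t)
√(-466011 + v(-63, S(s(5)))) = √(-466011 + (93 + (24 + 2*(-3)))) = √(-466011 + (93 + (24 - 6))) = √(-466011 + (93 + 18)) = √(-466011 + 111) = √(-465900) = 10*I*√4659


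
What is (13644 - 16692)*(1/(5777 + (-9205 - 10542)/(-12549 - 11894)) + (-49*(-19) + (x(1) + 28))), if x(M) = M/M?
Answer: -206620725883452/70613479 ≈ -2.9261e+6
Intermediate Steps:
x(M) = 1
(13644 - 16692)*(1/(5777 + (-9205 - 10542)/(-12549 - 11894)) + (-49*(-19) + (x(1) + 28))) = (13644 - 16692)*(1/(5777 + (-9205 - 10542)/(-12549 - 11894)) + (-49*(-19) + (1 + 28))) = -3048*(1/(5777 - 19747/(-24443)) + (931 + 29)) = -3048*(1/(5777 - 19747*(-1/24443)) + 960) = -3048*(1/(5777 + 19747/24443) + 960) = -3048*(1/(141226958/24443) + 960) = -3048*(24443/141226958 + 960) = -3048*135577904123/141226958 = -206620725883452/70613479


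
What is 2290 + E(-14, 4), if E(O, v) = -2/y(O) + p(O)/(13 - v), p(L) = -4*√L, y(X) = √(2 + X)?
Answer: 2290 + I*√3*(9 - 4*√42)/27 ≈ 2290.0 - 1.0856*I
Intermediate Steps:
E(O, v) = -2/√(2 + O) - 4*√O/(13 - v) (E(O, v) = -2/√(2 + O) + (-4*√O)/(13 - v) = -2/√(2 + O) - 4*√O/(13 - v))
2290 + E(-14, 4) = 2290 + 2*(13 - 1*4 + 2*√(-14)*√(2 - 14))/((-13 + 4)*√(2 - 14)) = 2290 + 2*(13 - 4 + 2*(I*√14)*√(-12))/(-9*√(-12)) = 2290 + 2*(-⅑)*(-I*√3/6)*(13 - 4 + 2*(I*√14)*(2*I*√3)) = 2290 + 2*(-⅑)*(-I*√3/6)*(13 - 4 - 4*√42) = 2290 + 2*(-⅑)*(-I*√3/6)*(9 - 4*√42) = 2290 + I*√3*(9 - 4*√42)/27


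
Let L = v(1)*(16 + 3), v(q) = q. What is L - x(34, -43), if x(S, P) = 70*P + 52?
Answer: 2977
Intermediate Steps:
x(S, P) = 52 + 70*P
L = 19 (L = 1*(16 + 3) = 1*19 = 19)
L - x(34, -43) = 19 - (52 + 70*(-43)) = 19 - (52 - 3010) = 19 - 1*(-2958) = 19 + 2958 = 2977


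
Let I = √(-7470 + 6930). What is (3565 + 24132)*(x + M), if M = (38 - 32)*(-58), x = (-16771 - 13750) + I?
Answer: -854978693 + 166182*I*√15 ≈ -8.5498e+8 + 6.4362e+5*I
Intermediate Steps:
I = 6*I*√15 (I = √(-540) = 6*I*√15 ≈ 23.238*I)
x = -30521 + 6*I*√15 (x = (-16771 - 13750) + 6*I*√15 = -30521 + 6*I*√15 ≈ -30521.0 + 23.238*I)
M = -348 (M = 6*(-58) = -348)
(3565 + 24132)*(x + M) = (3565 + 24132)*((-30521 + 6*I*√15) - 348) = 27697*(-30869 + 6*I*√15) = -854978693 + 166182*I*√15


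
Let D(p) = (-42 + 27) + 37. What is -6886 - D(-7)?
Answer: -6908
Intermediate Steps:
D(p) = 22 (D(p) = -15 + 37 = 22)
-6886 - D(-7) = -6886 - 1*22 = -6886 - 22 = -6908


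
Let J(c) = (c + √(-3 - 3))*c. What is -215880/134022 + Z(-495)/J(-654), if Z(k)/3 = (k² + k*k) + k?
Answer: 829339645/454953634 + 163185*I*√6/31081132 ≈ 1.8229 + 0.012861*I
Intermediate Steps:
J(c) = c*(c + I*√6) (J(c) = (c + √(-6))*c = (c + I*√6)*c = c*(c + I*√6))
Z(k) = 3*k + 6*k² (Z(k) = 3*((k² + k*k) + k) = 3*((k² + k²) + k) = 3*(2*k² + k) = 3*(k + 2*k²) = 3*k + 6*k²)
-215880/134022 + Z(-495)/J(-654) = -215880/134022 + (3*(-495)*(1 + 2*(-495)))/((-654*(-654 + I*√6))) = -215880*1/134022 + (3*(-495)*(1 - 990))/(427716 - 654*I*√6) = -5140/3191 + (3*(-495)*(-989))/(427716 - 654*I*√6) = -5140/3191 + 1468665/(427716 - 654*I*√6)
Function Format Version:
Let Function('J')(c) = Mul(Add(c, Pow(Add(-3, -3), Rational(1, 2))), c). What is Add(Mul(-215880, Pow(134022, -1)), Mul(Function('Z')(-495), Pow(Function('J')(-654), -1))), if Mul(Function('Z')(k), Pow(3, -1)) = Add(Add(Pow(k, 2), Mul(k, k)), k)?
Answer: Add(Rational(829339645, 454953634), Mul(Rational(163185, 31081132), I, Pow(6, Rational(1, 2)))) ≈ Add(1.8229, Mul(0.012861, I))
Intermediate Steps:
Function('J')(c) = Mul(c, Add(c, Mul(I, Pow(6, Rational(1, 2))))) (Function('J')(c) = Mul(Add(c, Pow(-6, Rational(1, 2))), c) = Mul(Add(c, Mul(I, Pow(6, Rational(1, 2)))), c) = Mul(c, Add(c, Mul(I, Pow(6, Rational(1, 2))))))
Function('Z')(k) = Add(Mul(3, k), Mul(6, Pow(k, 2))) (Function('Z')(k) = Mul(3, Add(Add(Pow(k, 2), Mul(k, k)), k)) = Mul(3, Add(Add(Pow(k, 2), Pow(k, 2)), k)) = Mul(3, Add(Mul(2, Pow(k, 2)), k)) = Mul(3, Add(k, Mul(2, Pow(k, 2)))) = Add(Mul(3, k), Mul(6, Pow(k, 2))))
Add(Mul(-215880, Pow(134022, -1)), Mul(Function('Z')(-495), Pow(Function('J')(-654), -1))) = Add(Mul(-215880, Pow(134022, -1)), Mul(Mul(3, -495, Add(1, Mul(2, -495))), Pow(Mul(-654, Add(-654, Mul(I, Pow(6, Rational(1, 2))))), -1))) = Add(Mul(-215880, Rational(1, 134022)), Mul(Mul(3, -495, Add(1, -990)), Pow(Add(427716, Mul(-654, I, Pow(6, Rational(1, 2)))), -1))) = Add(Rational(-5140, 3191), Mul(Mul(3, -495, -989), Pow(Add(427716, Mul(-654, I, Pow(6, Rational(1, 2)))), -1))) = Add(Rational(-5140, 3191), Mul(1468665, Pow(Add(427716, Mul(-654, I, Pow(6, Rational(1, 2)))), -1)))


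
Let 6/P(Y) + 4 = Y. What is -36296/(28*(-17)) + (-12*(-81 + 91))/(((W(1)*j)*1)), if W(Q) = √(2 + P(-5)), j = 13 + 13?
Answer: 9074/119 - 30*√3/13 ≈ 72.255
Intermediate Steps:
j = 26
P(Y) = 6/(-4 + Y)
W(Q) = 2*√3/3 (W(Q) = √(2 + 6/(-4 - 5)) = √(2 + 6/(-9)) = √(2 + 6*(-⅑)) = √(2 - ⅔) = √(4/3) = 2*√3/3)
-36296/(28*(-17)) + (-12*(-81 + 91))/(((W(1)*j)*1)) = -36296/(28*(-17)) + (-12*(-81 + 91))/((((2*√3/3)*26)*1)) = -36296/(-476) + (-12*10)/(((52*√3/3)*1)) = -36296*(-1/476) - 120*√3/52 = 9074/119 - 30*√3/13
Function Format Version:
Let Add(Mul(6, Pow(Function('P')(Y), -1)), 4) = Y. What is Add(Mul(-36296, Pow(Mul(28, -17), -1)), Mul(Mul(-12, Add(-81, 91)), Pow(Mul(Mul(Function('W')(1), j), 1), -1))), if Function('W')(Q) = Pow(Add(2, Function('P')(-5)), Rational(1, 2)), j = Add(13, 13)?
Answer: Add(Rational(9074, 119), Mul(Rational(-30, 13), Pow(3, Rational(1, 2)))) ≈ 72.255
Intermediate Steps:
j = 26
Function('P')(Y) = Mul(6, Pow(Add(-4, Y), -1))
Function('W')(Q) = Mul(Rational(2, 3), Pow(3, Rational(1, 2))) (Function('W')(Q) = Pow(Add(2, Mul(6, Pow(Add(-4, -5), -1))), Rational(1, 2)) = Pow(Add(2, Mul(6, Pow(-9, -1))), Rational(1, 2)) = Pow(Add(2, Mul(6, Rational(-1, 9))), Rational(1, 2)) = Pow(Add(2, Rational(-2, 3)), Rational(1, 2)) = Pow(Rational(4, 3), Rational(1, 2)) = Mul(Rational(2, 3), Pow(3, Rational(1, 2))))
Add(Mul(-36296, Pow(Mul(28, -17), -1)), Mul(Mul(-12, Add(-81, 91)), Pow(Mul(Mul(Function('W')(1), j), 1), -1))) = Add(Mul(-36296, Pow(Mul(28, -17), -1)), Mul(Mul(-12, Add(-81, 91)), Pow(Mul(Mul(Mul(Rational(2, 3), Pow(3, Rational(1, 2))), 26), 1), -1))) = Add(Mul(-36296, Pow(-476, -1)), Mul(Mul(-12, 10), Pow(Mul(Mul(Rational(52, 3), Pow(3, Rational(1, 2))), 1), -1))) = Add(Mul(-36296, Rational(-1, 476)), Mul(-120, Pow(Mul(Rational(52, 3), Pow(3, Rational(1, 2))), -1))) = Add(Rational(9074, 119), Mul(-120, Mul(Rational(1, 52), Pow(3, Rational(1, 2))))) = Add(Rational(9074, 119), Mul(Rational(-30, 13), Pow(3, Rational(1, 2))))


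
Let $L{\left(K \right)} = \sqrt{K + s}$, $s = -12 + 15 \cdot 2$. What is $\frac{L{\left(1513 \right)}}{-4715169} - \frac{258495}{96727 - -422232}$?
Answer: $- \frac{258495}{518959} - \frac{\sqrt{1531}}{4715169} \approx -0.49811$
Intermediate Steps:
$s = 18$ ($s = -12 + 30 = 18$)
$L{\left(K \right)} = \sqrt{18 + K}$ ($L{\left(K \right)} = \sqrt{K + 18} = \sqrt{18 + K}$)
$\frac{L{\left(1513 \right)}}{-4715169} - \frac{258495}{96727 - -422232} = \frac{\sqrt{18 + 1513}}{-4715169} - \frac{258495}{96727 - -422232} = \sqrt{1531} \left(- \frac{1}{4715169}\right) - \frac{258495}{96727 + 422232} = - \frac{\sqrt{1531}}{4715169} - \frac{258495}{518959} = - \frac{258495}{518959} - \frac{\sqrt{1531}}{4715169}$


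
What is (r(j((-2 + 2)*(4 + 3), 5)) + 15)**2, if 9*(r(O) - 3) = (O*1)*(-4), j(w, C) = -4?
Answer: 31684/81 ≈ 391.16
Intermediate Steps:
r(O) = 3 - 4*O/9 (r(O) = 3 + ((O*1)*(-4))/9 = 3 + (O*(-4))/9 = 3 + (-4*O)/9 = 3 - 4*O/9)
(r(j((-2 + 2)*(4 + 3), 5)) + 15)**2 = ((3 - 4/9*(-4)) + 15)**2 = ((3 + 16/9) + 15)**2 = (43/9 + 15)**2 = (178/9)**2 = 31684/81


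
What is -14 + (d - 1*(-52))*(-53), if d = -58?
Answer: 304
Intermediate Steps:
-14 + (d - 1*(-52))*(-53) = -14 + (-58 - 1*(-52))*(-53) = -14 + (-58 + 52)*(-53) = -14 - 6*(-53) = -14 + 318 = 304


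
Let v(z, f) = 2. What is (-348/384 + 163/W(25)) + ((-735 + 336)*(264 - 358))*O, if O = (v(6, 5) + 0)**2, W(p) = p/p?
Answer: 4805955/32 ≈ 1.5019e+5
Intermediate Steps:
W(p) = 1
O = 4 (O = (2 + 0)**2 = 2**2 = 4)
(-348/384 + 163/W(25)) + ((-735 + 336)*(264 - 358))*O = (-348/384 + 163/1) + ((-735 + 336)*(264 - 358))*4 = (-348*1/384 + 163*1) - 399*(-94)*4 = (-29/32 + 163) + 37506*4 = 5187/32 + 150024 = 4805955/32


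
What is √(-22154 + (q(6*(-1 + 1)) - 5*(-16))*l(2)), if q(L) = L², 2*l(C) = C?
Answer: I*√22074 ≈ 148.57*I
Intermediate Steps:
l(C) = C/2
√(-22154 + (q(6*(-1 + 1)) - 5*(-16))*l(2)) = √(-22154 + ((6*(-1 + 1))² - 5*(-16))*((½)*2)) = √(-22154 + ((6*0)² + 80)*1) = √(-22154 + (0² + 80)*1) = √(-22154 + (0 + 80)*1) = √(-22154 + 80*1) = √(-22154 + 80) = √(-22074) = I*√22074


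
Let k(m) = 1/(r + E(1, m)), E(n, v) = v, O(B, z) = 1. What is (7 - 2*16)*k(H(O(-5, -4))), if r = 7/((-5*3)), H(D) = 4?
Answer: -375/53 ≈ -7.0755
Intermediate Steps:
r = -7/15 (r = 7/(-15) = 7*(-1/15) = -7/15 ≈ -0.46667)
k(m) = 1/(-7/15 + m)
(7 - 2*16)*k(H(O(-5, -4))) = (7 - 2*16)*(15/(-7 + 15*4)) = (7 - 32)*(15/(-7 + 60)) = -375/53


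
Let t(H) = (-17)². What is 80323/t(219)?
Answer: 80323/289 ≈ 277.93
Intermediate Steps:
t(H) = 289
80323/t(219) = 80323/289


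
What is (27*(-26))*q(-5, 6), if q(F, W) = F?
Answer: 3510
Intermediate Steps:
(27*(-26))*q(-5, 6) = (27*(-26))*(-5) = -702*(-5) = 3510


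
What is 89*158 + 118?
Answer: 14180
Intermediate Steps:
89*158 + 118 = 14062 + 118 = 14180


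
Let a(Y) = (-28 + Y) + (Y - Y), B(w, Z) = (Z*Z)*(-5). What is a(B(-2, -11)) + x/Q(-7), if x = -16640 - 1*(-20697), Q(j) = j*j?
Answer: -26960/49 ≈ -550.20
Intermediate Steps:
Q(j) = j**2
B(w, Z) = -5*Z**2 (B(w, Z) = Z**2*(-5) = -5*Z**2)
x = 4057 (x = -16640 + 20697 = 4057)
a(Y) = -28 + Y (a(Y) = (-28 + Y) + 0 = -28 + Y)
a(B(-2, -11)) + x/Q(-7) = (-28 - 5*(-11)**2) + 4057/((-7)**2) = (-28 - 5*121) + 4057/49 = (-28 - 605) + 4057*(1/49) = -633 + 4057/49 = -26960/49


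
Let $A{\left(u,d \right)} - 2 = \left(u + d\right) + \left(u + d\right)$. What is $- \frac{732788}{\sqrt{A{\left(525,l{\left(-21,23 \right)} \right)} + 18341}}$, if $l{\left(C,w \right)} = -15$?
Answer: $- \frac{732788 \sqrt{67}}{1139} \approx -5266.1$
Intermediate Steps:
$A{\left(u,d \right)} = 2 + 2 d + 2 u$ ($A{\left(u,d \right)} = 2 + \left(\left(u + d\right) + \left(u + d\right)\right) = 2 + \left(\left(d + u\right) + \left(d + u\right)\right) = 2 + \left(2 d + 2 u\right) = 2 + 2 d + 2 u$)
$- \frac{732788}{\sqrt{A{\left(525,l{\left(-21,23 \right)} \right)} + 18341}} = - \frac{732788}{\sqrt{\left(2 + 2 \left(-15\right) + 2 \cdot 525\right) + 18341}} = - \frac{732788}{\sqrt{\left(2 - 30 + 1050\right) + 18341}} = - \frac{732788}{\sqrt{1022 + 18341}} = - \frac{732788}{\sqrt{19363}} = - \frac{732788}{17 \sqrt{67}} = - 732788 \frac{\sqrt{67}}{1139} = - \frac{732788 \sqrt{67}}{1139}$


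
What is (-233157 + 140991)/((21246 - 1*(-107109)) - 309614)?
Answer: 92166/181259 ≈ 0.50848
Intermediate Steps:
(-233157 + 140991)/((21246 - 1*(-107109)) - 309614) = -92166/((21246 + 107109) - 309614) = -92166/(128355 - 309614) = -92166/(-181259) = -92166*(-1/181259) = 92166/181259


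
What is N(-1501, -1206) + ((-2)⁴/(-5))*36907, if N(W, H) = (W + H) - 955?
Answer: -608822/5 ≈ -1.2176e+5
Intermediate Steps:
N(W, H) = -955 + H + W (N(W, H) = (H + W) - 955 = -955 + H + W)
N(-1501, -1206) + ((-2)⁴/(-5))*36907 = (-955 - 1206 - 1501) + ((-2)⁴/(-5))*36907 = -3662 + (16*(-⅕))*36907 = -3662 - 16/5*36907 = -3662 - 590512/5 = -608822/5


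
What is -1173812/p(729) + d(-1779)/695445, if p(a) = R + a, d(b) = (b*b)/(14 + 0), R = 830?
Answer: -3807856540547/5059594190 ≈ -752.60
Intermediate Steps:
d(b) = b²/14
p(a) = 830 + a
-1173812/p(729) + d(-1779)/695445 = -1173812/(830 + 729) + ((1/14)*(-1779)²)/695445 = -1173812/1559 + ((1/14)*3164841)*(1/695445) = -1173812*1/1559 + (3164841/14)*(1/695445) = -1173812/1559 + 1054947/3245410 = -3807856540547/5059594190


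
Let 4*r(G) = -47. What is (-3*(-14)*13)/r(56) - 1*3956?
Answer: -188116/47 ≈ -4002.5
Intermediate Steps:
r(G) = -47/4 (r(G) = (1/4)*(-47) = -47/4)
(-3*(-14)*13)/r(56) - 1*3956 = (-3*(-14)*13)/(-47/4) - 1*3956 = (42*13)*(-4/47) - 3956 = 546*(-4/47) - 3956 = -2184/47 - 3956 = -188116/47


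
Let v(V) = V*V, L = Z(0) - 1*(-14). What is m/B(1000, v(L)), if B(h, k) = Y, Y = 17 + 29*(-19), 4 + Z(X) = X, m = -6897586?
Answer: 3448793/267 ≈ 12917.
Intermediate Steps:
Z(X) = -4 + X
L = 10 (L = (-4 + 0) - 1*(-14) = -4 + 14 = 10)
v(V) = V²
Y = -534 (Y = 17 - 551 = -534)
B(h, k) = -534
m/B(1000, v(L)) = -6897586/(-534) = -6897586*(-1/534) = 3448793/267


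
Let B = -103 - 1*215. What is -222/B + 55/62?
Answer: 5209/3286 ≈ 1.5852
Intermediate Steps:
B = -318 (B = -103 - 215 = -318)
-222/B + 55/62 = -222/(-318) + 55/62 = -222*(-1/318) + 55*(1/62) = 37/53 + 55/62 = 5209/3286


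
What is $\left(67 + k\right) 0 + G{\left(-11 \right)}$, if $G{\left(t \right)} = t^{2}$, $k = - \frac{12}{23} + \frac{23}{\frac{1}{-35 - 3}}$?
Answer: $121$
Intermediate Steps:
$k = - \frac{20114}{23}$ ($k = \left(-12\right) \frac{1}{23} + \frac{23}{\frac{1}{-38}} = - \frac{12}{23} + \frac{23}{- \frac{1}{38}} = - \frac{12}{23} + 23 \left(-38\right) = - \frac{12}{23} - 874 = - \frac{20114}{23} \approx -874.52$)
$\left(67 + k\right) 0 + G{\left(-11 \right)} = \left(67 - \frac{20114}{23}\right) 0 + \left(-11\right)^{2} = \left(- \frac{18573}{23}\right) 0 + 121 = 0 + 121 = 121$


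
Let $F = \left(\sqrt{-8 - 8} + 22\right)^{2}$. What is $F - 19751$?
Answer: $-19283 + 176 i \approx -19283.0 + 176.0 i$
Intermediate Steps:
$F = \left(22 + 4 i\right)^{2}$ ($F = \left(\sqrt{-16} + 22\right)^{2} = \left(4 i + 22\right)^{2} = \left(22 + 4 i\right)^{2} \approx 468.0 + 176.0 i$)
$F - 19751 = \left(468 + 176 i\right) - 19751 = -19283 + 176 i$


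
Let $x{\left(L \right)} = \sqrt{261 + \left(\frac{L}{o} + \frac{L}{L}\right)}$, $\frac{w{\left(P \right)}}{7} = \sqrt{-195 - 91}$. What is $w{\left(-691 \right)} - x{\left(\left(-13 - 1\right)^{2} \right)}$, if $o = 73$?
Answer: $- \frac{\sqrt{1410506}}{73} + 7 i \sqrt{286} \approx -16.269 + 118.38 i$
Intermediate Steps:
$w{\left(P \right)} = 7 i \sqrt{286}$ ($w{\left(P \right)} = 7 \sqrt{-195 - 91} = 7 \sqrt{-286} = 7 i \sqrt{286}$)
$x{\left(L \right)} = \sqrt{262 + \frac{L}{73}}$ ($x{\left(L \right)} = \sqrt{261 + \left(\frac{L}{73} + \frac{L}{L}\right)} = \sqrt{261 + \left(L \frac{1}{73} + 1\right)} = \sqrt{261 + \left(\frac{L}{73} + 1\right)} = \sqrt{261 + \left(1 + \frac{L}{73}\right)} = \sqrt{262 + \frac{L}{73}}$)
$w{\left(-691 \right)} - x{\left(\left(-13 - 1\right)^{2} \right)} = 7 i \sqrt{286} - \frac{\sqrt{1396198 + 73 \left(-13 - 1\right)^{2}}}{73} = 7 i \sqrt{286} - \frac{\sqrt{1396198 + 73 \left(-14\right)^{2}}}{73} = 7 i \sqrt{286} - \frac{\sqrt{1396198 + 73 \cdot 196}}{73} = 7 i \sqrt{286} - \frac{\sqrt{1396198 + 14308}}{73} = 7 i \sqrt{286} - \frac{\sqrt{1410506}}{73} = - \frac{\sqrt{1410506}}{73} + 7 i \sqrt{286}$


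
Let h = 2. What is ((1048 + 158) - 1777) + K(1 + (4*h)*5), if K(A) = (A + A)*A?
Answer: 2791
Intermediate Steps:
K(A) = 2*A² (K(A) = (2*A)*A = 2*A²)
((1048 + 158) - 1777) + K(1 + (4*h)*5) = ((1048 + 158) - 1777) + 2*(1 + (4*2)*5)² = (1206 - 1777) + 2*(1 + 8*5)² = -571 + 2*(1 + 40)² = -571 + 2*41² = -571 + 2*1681 = -571 + 3362 = 2791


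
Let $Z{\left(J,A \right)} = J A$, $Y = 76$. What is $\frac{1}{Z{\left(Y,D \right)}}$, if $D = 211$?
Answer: $\frac{1}{16036} \approx 6.236 \cdot 10^{-5}$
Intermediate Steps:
$Z{\left(J,A \right)} = A J$
$\frac{1}{Z{\left(Y,D \right)}} = \frac{1}{211 \cdot 76} = \frac{1}{16036}$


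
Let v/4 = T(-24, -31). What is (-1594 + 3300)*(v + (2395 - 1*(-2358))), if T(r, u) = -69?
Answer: 7637762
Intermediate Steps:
v = -276 (v = 4*(-69) = -276)
(-1594 + 3300)*(v + (2395 - 1*(-2358))) = (-1594 + 3300)*(-276 + (2395 - 1*(-2358))) = 1706*(-276 + (2395 + 2358)) = 1706*(-276 + 4753) = 1706*4477 = 7637762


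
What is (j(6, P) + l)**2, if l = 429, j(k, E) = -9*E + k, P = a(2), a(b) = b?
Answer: 173889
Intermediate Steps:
P = 2
j(k, E) = k - 9*E
(j(6, P) + l)**2 = ((6 - 9*2) + 429)**2 = ((6 - 18) + 429)**2 = (-12 + 429)**2 = 417**2 = 173889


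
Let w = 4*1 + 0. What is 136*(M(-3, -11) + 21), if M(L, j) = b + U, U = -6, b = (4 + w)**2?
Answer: 10744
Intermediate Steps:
w = 4 (w = 4 + 0 = 4)
b = 64 (b = (4 + 4)**2 = 8**2 = 64)
M(L, j) = 58 (M(L, j) = 64 - 6 = 58)
136*(M(-3, -11) + 21) = 136*(58 + 21) = 136*79 = 10744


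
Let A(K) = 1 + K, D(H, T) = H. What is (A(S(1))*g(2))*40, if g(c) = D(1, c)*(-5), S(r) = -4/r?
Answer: 600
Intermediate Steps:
g(c) = -5 (g(c) = 1*(-5) = -5)
(A(S(1))*g(2))*40 = ((1 - 4/1)*(-5))*40 = ((1 - 4*1)*(-5))*40 = ((1 - 4)*(-5))*40 = -3*(-5)*40 = 15*40 = 600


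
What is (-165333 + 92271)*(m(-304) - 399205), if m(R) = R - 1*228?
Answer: 29205584694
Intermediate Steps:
m(R) = -228 + R (m(R) = R - 228 = -228 + R)
(-165333 + 92271)*(m(-304) - 399205) = (-165333 + 92271)*((-228 - 304) - 399205) = -73062*(-532 - 399205) = -73062*(-399737) = 29205584694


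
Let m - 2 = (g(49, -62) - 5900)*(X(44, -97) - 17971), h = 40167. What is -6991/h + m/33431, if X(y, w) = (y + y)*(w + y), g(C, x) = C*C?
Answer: 3180987341668/1342822977 ≈ 2368.9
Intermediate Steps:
g(C, x) = C²
X(y, w) = 2*y*(w + y) (X(y, w) = (2*y)*(w + y) = 2*y*(w + y))
m = 79199867 (m = 2 + (49² - 5900)*(2*44*(-97 + 44) - 17971) = 2 + (2401 - 5900)*(2*44*(-53) - 17971) = 2 - 3499*(-4664 - 17971) = 2 - 3499*(-22635) = 2 + 79199865 = 79199867)
-6991/h + m/33431 = -6991/40167 + 79199867/33431 = 3180987341668/1342822977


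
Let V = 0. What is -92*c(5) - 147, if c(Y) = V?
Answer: -147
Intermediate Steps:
c(Y) = 0
-92*c(5) - 147 = -92*0 - 147 = 0 - 147 = -147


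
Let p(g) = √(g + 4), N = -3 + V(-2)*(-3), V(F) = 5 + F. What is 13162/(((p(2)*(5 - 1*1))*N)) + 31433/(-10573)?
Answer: -31433/10573 - 6581*√6/144 ≈ -114.92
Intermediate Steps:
N = -12 (N = -3 + (5 - 2)*(-3) = -3 + 3*(-3) = -3 - 9 = -12)
p(g) = √(4 + g)
13162/(((p(2)*(5 - 1*1))*N)) + 31433/(-10573) = 13162/(((√(4 + 2)*(5 - 1*1))*(-12))) + 31433/(-10573) = 13162/(((√6*(5 - 1))*(-12))) + 31433*(-1/10573) = 13162/(((√6*4)*(-12))) - 31433/10573 = 13162/(((4*√6)*(-12))) - 31433/10573 = 13162/((-48*√6)) - 31433/10573 = 13162*(-√6/288) - 31433/10573 = -6581*√6/144 - 31433/10573 = -31433/10573 - 6581*√6/144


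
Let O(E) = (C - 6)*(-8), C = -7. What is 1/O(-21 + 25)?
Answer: 1/104 ≈ 0.0096154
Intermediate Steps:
O(E) = 104 (O(E) = (-7 - 6)*(-8) = -13*(-8) = 104)
1/O(-21 + 25) = 1/104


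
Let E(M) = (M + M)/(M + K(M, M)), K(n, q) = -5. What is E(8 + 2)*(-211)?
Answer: -844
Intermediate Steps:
E(M) = 2*M/(-5 + M) (E(M) = (M + M)/(M - 5) = (2*M)/(-5 + M) = 2*M/(-5 + M))
E(8 + 2)*(-211) = (2*(8 + 2)/(-5 + (8 + 2)))*(-211) = (2*10/(-5 + 10))*(-211) = (2*10/5)*(-211) = (2*10*(⅕))*(-211) = 4*(-211) = -844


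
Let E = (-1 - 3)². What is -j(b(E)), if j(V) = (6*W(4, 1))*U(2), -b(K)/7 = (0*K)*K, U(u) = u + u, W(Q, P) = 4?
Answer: -96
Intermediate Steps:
U(u) = 2*u
E = 16 (E = (-4)² = 16)
b(K) = 0 (b(K) = -7*0*K*K = -0*K = -7*0 = 0)
j(V) = 96 (j(V) = (6*4)*(2*2) = 24*4 = 96)
-j(b(E)) = -1*96 = -96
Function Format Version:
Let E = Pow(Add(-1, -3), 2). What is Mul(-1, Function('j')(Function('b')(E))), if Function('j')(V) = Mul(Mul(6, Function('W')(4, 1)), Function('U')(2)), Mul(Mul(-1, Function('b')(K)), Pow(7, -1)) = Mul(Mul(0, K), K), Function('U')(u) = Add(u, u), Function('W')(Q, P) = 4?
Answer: -96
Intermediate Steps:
Function('U')(u) = Mul(2, u)
E = 16 (E = Pow(-4, 2) = 16)
Function('b')(K) = 0 (Function('b')(K) = Mul(-7, Mul(Mul(0, K), K)) = Mul(-7, Mul(0, K)) = Mul(-7, 0) = 0)
Function('j')(V) = 96 (Function('j')(V) = Mul(Mul(6, 4), Mul(2, 2)) = Mul(24, 4) = 96)
Mul(-1, Function('j')(Function('b')(E))) = Mul(-1, 96) = -96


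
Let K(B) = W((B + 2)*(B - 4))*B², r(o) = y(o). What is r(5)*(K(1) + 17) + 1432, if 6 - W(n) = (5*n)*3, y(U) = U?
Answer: 2222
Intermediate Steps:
r(o) = o
W(n) = 6 - 15*n (W(n) = 6 - 5*n*3 = 6 - 15*n)
K(B) = B²*(6 - 15*(-4 + B)*(2 + B)) (K(B) = (6 - 15*(B + 2)*(B - 4))*B² = (6 - 15*(2 + B)*(-4 + B))*B² = (6 - 15*(-4 + B)*(2 + B))*B² = B²*(6 - 15*(-4 + B)*(2 + B)))
r(5)*(K(1) + 17) + 1432 = 5*(1²*(126 - 15*1² + 30*1) + 17) + 1432 = 5*(1*(126 - 15*1 + 30) + 17) + 1432 = 5*(1*(126 - 15 + 30) + 17) + 1432 = 5*(1*141 + 17) + 1432 = 5*(141 + 17) + 1432 = 5*158 + 1432 = 790 + 1432 = 2222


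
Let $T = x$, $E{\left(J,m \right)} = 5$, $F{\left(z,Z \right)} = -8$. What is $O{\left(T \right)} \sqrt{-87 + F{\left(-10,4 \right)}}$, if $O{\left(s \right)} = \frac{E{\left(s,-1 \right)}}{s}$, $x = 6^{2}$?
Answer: $\frac{5 i \sqrt{95}}{36} \approx 1.3537 i$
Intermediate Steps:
$x = 36$
$T = 36$
$O{\left(s \right)} = \frac{5}{s}$
$O{\left(T \right)} \sqrt{-87 + F{\left(-10,4 \right)}} = \frac{5}{36} \sqrt{-87 - 8} = 5 \cdot \frac{1}{36} \sqrt{-95} = \frac{5 i \sqrt{95}}{36}$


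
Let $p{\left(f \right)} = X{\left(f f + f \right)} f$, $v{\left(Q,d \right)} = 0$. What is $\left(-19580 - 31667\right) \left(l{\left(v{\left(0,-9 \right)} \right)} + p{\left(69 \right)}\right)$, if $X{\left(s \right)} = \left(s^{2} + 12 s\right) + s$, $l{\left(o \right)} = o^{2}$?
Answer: $-82714021682670$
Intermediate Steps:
$X{\left(s \right)} = s^{2} + 13 s$
$p{\left(f \right)} = f \left(f + f^{2}\right) \left(13 + f + f^{2}\right)$ ($p{\left(f \right)} = \left(f f + f\right) \left(13 + \left(f f + f\right)\right) f = \left(f^{2} + f\right) \left(13 + \left(f^{2} + f\right)\right) f = \left(f + f^{2}\right) \left(13 + \left(f + f^{2}\right)\right) f = \left(f + f^{2}\right) \left(13 + f + f^{2}\right) f = f \left(f + f^{2}\right) \left(13 + f + f^{2}\right)$)
$\left(-19580 - 31667\right) \left(l{\left(v{\left(0,-9 \right)} \right)} + p{\left(69 \right)}\right) = \left(-19580 - 31667\right) \left(0^{2} + 69^{2} \left(1 + 69\right) \left(13 + 69 \left(1 + 69\right)\right)\right) = - 51247 \left(0 + 4761 \cdot 70 \left(13 + 69 \cdot 70\right)\right) = - 51247 \left(0 + 4761 \cdot 70 \left(13 + 4830\right)\right) = - 51247 \left(0 + 4761 \cdot 70 \cdot 4843\right) = - 51247 \left(0 + 1614026610\right) = \left(-51247\right) 1614026610 = -82714021682670$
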